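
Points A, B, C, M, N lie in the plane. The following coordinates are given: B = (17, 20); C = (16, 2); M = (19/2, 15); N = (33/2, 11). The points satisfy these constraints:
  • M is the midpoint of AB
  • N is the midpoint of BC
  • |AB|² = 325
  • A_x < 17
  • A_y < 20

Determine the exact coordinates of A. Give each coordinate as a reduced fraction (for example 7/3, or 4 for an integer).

1. A_x = 2  [A = 2·M−B = 2·(19/2, 15)−(17, 20)]
2. A_y = 10  [A = 2·M−B = 2·(19/2, 15)−(17, 20)]
   so A = (2, 10)

A = (2, 10)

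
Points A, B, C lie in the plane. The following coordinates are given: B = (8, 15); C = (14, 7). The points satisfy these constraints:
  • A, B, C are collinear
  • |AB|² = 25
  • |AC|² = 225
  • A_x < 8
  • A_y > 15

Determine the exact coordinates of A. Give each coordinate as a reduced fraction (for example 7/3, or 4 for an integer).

1. A_x = 5  [[A, B, C are collinear ⇒ 8x+6y-154=0] ∩ [|A−(8, 15)|²=25]]
2. A_y = 19  [[A, B, C are collinear ⇒ 8x+6y-154=0] ∩ [|A−(8, 15)|²=25]]
   so A = (5, 19)

A = (5, 19)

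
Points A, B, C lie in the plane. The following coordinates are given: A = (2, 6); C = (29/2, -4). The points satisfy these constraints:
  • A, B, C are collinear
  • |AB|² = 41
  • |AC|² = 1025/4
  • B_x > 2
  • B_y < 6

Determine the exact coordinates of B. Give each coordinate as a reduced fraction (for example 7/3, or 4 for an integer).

B = (7, 2)

1. B_x = 7  [[A, B, C are collinear ⇒ -10x-25/2y+95=0] ∩ [|B−(2, 6)|²=41]]
2. B_y = 2  [[A, B, C are collinear ⇒ -10x-25/2y+95=0] ∩ [|B−(2, 6)|²=41]]
   so B = (7, 2)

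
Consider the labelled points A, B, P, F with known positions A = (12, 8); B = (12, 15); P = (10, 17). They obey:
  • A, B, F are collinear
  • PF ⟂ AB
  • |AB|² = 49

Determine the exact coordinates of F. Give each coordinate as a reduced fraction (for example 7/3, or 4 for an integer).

1. F_x = 12  [[A, B, F are collinear ⇒ -7x+84=0] ∩ [PF ⟂ AB ⇒ 7y-119=0]]
2. F_y = 17  [[A, B, F are collinear ⇒ -7x+84=0] ∩ [PF ⟂ AB ⇒ 7y-119=0]]
   so F = (12, 17)

F = (12, 17)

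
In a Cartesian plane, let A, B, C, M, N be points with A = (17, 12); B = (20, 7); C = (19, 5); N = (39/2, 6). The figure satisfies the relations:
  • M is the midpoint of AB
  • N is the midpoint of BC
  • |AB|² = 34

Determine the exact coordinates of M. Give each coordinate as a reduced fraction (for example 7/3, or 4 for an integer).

M = (37/2, 19/2)

1. M_x = 37/2  [2·M = A+B = (17, 12)+(20, 7)]
2. M_y = 19/2  [2·M = A+B = (17, 12)+(20, 7)]
   so M = (37/2, 19/2)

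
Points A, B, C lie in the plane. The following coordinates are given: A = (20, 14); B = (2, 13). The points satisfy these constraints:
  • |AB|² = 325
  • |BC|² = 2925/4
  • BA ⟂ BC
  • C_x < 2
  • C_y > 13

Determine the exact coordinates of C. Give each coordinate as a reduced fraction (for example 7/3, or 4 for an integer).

C = (1/2, 40)

1. C_x = 1/2  [[BA ⟂ BC ⇒ 18x+1y-49=0] ∩ [|C−(2, 13)|²=2925/4]]
2. C_y = 40  [[BA ⟂ BC ⇒ 18x+1y-49=0] ∩ [|C−(2, 13)|²=2925/4]]
   so C = (1/2, 40)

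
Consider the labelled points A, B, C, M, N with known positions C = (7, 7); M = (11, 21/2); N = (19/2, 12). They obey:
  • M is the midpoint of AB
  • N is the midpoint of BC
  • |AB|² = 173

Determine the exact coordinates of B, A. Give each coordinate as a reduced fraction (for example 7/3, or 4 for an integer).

B = (12, 17)
A = (10, 4)

1. B_x = 12  [B = 2·N−C = 2·(19/2, 12)−(7, 7)]
2. B_y = 17  [B = 2·N−C = 2·(19/2, 12)−(7, 7)]
   so B = (12, 17)
3. A_x = 10  [A = 2·M−B = 2·(11, 21/2)−(12, 17)]
4. A_y = 4  [A = 2·M−B = 2·(11, 21/2)−(12, 17)]
   so A = (10, 4)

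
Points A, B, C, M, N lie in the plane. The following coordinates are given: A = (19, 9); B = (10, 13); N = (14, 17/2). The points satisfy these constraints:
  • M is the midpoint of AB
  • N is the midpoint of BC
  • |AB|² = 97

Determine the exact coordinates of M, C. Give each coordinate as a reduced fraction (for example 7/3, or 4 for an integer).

1. M_x = 29/2  [2·M = A+B = (19, 9)+(10, 13)]
2. M_y = 11  [2·M = A+B = (19, 9)+(10, 13)]
   so M = (29/2, 11)
3. C_x = 18  [C = 2·N−B = 2·(14, 17/2)−(10, 13)]
4. C_y = 4  [C = 2·N−B = 2·(14, 17/2)−(10, 13)]
   so C = (18, 4)

M = (29/2, 11)
C = (18, 4)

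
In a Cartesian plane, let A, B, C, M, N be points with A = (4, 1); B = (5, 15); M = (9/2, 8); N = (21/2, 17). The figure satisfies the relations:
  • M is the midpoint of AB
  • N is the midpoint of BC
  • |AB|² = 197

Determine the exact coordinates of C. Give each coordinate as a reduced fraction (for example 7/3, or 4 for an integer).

C = (16, 19)

1. C_x = 16  [C = 2·N−B = 2·(21/2, 17)−(5, 15)]
2. C_y = 19  [C = 2·N−B = 2·(21/2, 17)−(5, 15)]
   so C = (16, 19)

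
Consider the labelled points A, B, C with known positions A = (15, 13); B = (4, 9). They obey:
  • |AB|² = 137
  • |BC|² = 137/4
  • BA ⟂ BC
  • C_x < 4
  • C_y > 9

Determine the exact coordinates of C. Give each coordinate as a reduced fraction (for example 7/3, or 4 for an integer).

C = (2, 29/2)

1. C_x = 2  [[BA ⟂ BC ⇒ 11x+4y-80=0] ∩ [|C−(4, 9)|²=137/4]]
2. C_y = 29/2  [[BA ⟂ BC ⇒ 11x+4y-80=0] ∩ [|C−(4, 9)|²=137/4]]
   so C = (2, 29/2)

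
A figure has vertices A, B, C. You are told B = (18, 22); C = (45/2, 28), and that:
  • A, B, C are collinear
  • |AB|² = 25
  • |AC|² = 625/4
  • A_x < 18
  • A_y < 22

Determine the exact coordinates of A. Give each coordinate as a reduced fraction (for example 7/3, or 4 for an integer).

A = (15, 18)

1. A_x = 15  [[A, B, C are collinear ⇒ -6x+9/2y+9=0] ∩ [|A−(18, 22)|²=25]]
2. A_y = 18  [[A, B, C are collinear ⇒ -6x+9/2y+9=0] ∩ [|A−(18, 22)|²=25]]
   so A = (15, 18)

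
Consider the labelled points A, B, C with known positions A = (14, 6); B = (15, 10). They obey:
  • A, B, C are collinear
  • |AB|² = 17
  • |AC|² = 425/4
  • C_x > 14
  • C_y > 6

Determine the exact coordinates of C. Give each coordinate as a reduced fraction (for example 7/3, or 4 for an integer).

1. C_x = 33/2  [[A, B, C are collinear ⇒ -4x+1y+50=0] ∩ [|C−(14, 6)|²=425/4]]
2. C_y = 16  [[A, B, C are collinear ⇒ -4x+1y+50=0] ∩ [|C−(14, 6)|²=425/4]]
   so C = (33/2, 16)

C = (33/2, 16)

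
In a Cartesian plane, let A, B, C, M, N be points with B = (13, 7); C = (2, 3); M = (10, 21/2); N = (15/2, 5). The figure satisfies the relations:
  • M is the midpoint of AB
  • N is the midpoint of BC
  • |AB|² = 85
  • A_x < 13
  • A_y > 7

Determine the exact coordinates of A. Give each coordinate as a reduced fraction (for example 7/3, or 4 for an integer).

1. A_x = 7  [A = 2·M−B = 2·(10, 21/2)−(13, 7)]
2. A_y = 14  [A = 2·M−B = 2·(10, 21/2)−(13, 7)]
   so A = (7, 14)

A = (7, 14)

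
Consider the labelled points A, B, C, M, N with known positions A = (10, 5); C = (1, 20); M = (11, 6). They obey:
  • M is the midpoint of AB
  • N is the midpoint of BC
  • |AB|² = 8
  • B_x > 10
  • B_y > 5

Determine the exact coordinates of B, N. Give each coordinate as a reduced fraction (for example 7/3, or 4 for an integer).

B = (12, 7)
N = (13/2, 27/2)

1. B_x = 12  [B = 2·M−A = 2·(11, 6)−(10, 5)]
2. B_y = 7  [B = 2·M−A = 2·(11, 6)−(10, 5)]
   so B = (12, 7)
3. N_x = 13/2  [2·N = B+C = (12, 7)+(1, 20)]
4. N_y = 27/2  [2·N = B+C = (12, 7)+(1, 20)]
   so N = (13/2, 27/2)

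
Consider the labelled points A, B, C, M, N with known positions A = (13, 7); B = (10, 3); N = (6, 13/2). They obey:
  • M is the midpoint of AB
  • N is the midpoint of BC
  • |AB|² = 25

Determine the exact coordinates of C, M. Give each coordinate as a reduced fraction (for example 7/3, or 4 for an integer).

1. M_x = 23/2  [2·M = A+B = (13, 7)+(10, 3)]
2. M_y = 5  [2·M = A+B = (13, 7)+(10, 3)]
   so M = (23/2, 5)
3. C_x = 2  [C = 2·N−B = 2·(6, 13/2)−(10, 3)]
4. C_y = 10  [C = 2·N−B = 2·(6, 13/2)−(10, 3)]
   so C = (2, 10)

C = (2, 10)
M = (23/2, 5)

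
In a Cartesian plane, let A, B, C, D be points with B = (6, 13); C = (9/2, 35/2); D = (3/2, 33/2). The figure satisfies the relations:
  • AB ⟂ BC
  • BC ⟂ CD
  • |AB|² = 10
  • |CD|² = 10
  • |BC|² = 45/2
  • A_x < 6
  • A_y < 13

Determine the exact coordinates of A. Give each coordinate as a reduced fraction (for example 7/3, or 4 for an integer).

1. A_x = 3  [[AB ⟂ BC ⇒ 3/2x-9/2y+99/2=0] ∩ [|A−(6, 13)|²=10]]
2. A_y = 12  [[AB ⟂ BC ⇒ 3/2x-9/2y+99/2=0] ∩ [|A−(6, 13)|²=10]]
   so A = (3, 12)

A = (3, 12)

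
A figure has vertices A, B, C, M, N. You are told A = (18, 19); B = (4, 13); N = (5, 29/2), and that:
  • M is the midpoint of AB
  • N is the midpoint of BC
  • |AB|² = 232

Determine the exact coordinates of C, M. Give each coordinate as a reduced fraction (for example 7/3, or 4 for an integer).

1. M_x = 11  [2·M = A+B = (18, 19)+(4, 13)]
2. M_y = 16  [2·M = A+B = (18, 19)+(4, 13)]
   so M = (11, 16)
3. C_x = 6  [C = 2·N−B = 2·(5, 29/2)−(4, 13)]
4. C_y = 16  [C = 2·N−B = 2·(5, 29/2)−(4, 13)]
   so C = (6, 16)

C = (6, 16)
M = (11, 16)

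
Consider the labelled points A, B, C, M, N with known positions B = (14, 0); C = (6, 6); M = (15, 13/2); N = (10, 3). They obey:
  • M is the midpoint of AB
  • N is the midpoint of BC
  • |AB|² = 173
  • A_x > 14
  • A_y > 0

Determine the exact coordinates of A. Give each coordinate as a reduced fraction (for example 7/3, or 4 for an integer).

A = (16, 13)

1. A_x = 16  [A = 2·M−B = 2·(15, 13/2)−(14, 0)]
2. A_y = 13  [A = 2·M−B = 2·(15, 13/2)−(14, 0)]
   so A = (16, 13)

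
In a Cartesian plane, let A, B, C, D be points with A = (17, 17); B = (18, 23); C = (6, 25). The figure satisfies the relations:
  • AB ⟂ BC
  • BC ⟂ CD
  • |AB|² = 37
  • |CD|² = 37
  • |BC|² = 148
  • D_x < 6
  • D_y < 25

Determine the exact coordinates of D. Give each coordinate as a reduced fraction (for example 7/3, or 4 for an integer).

D = (5, 19)

1. D_x = 5  [[BC ⟂ CD ⇒ -12x+2y+22=0] ∩ [|D−(6, 25)|²=37]]
2. D_y = 19  [[BC ⟂ CD ⇒ -12x+2y+22=0] ∩ [|D−(6, 25)|²=37]]
   so D = (5, 19)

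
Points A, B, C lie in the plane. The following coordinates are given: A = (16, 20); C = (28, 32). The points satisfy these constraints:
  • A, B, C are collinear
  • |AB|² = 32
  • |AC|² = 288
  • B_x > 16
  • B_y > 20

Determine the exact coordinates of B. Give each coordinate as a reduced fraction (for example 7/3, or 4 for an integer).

B = (20, 24)

1. B_x = 20  [[A, B, C are collinear ⇒ 12x-12y+48=0] ∩ [|B−(16, 20)|²=32]]
2. B_y = 24  [[A, B, C are collinear ⇒ 12x-12y+48=0] ∩ [|B−(16, 20)|²=32]]
   so B = (20, 24)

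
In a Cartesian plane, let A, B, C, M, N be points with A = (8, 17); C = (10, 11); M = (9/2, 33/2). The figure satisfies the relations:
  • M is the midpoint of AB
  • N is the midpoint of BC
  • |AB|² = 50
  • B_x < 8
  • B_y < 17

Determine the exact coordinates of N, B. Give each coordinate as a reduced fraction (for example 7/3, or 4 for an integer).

1. B_x = 1  [B = 2·M−A = 2·(9/2, 33/2)−(8, 17)]
2. B_y = 16  [B = 2·M−A = 2·(9/2, 33/2)−(8, 17)]
   so B = (1, 16)
3. N_x = 11/2  [2·N = B+C = (1, 16)+(10, 11)]
4. N_y = 27/2  [2·N = B+C = (1, 16)+(10, 11)]
   so N = (11/2, 27/2)

N = (11/2, 27/2)
B = (1, 16)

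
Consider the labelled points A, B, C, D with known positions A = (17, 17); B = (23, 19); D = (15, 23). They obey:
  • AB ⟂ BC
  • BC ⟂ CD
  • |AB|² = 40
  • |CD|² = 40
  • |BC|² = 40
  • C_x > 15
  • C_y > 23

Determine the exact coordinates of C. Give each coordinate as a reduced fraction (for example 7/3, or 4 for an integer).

1. C_x = 21  [[AB ⟂ BC ⇒ 6x+2y-176=0] ∩ [|C−(15, 23)|²=40]]
2. C_y = 25  [[AB ⟂ BC ⇒ 6x+2y-176=0] ∩ [|C−(15, 23)|²=40]]
   so C = (21, 25)

C = (21, 25)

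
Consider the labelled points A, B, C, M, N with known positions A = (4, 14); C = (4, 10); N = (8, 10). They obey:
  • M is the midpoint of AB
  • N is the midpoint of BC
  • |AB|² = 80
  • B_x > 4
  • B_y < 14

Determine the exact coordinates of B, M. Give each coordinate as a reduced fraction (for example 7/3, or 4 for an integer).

1. B_x = 12  [B = 2·N−C = 2·(8, 10)−(4, 10)]
2. B_y = 10  [B = 2·N−C = 2·(8, 10)−(4, 10)]
   so B = (12, 10)
3. M_x = 8  [2·M = A+B = (4, 14)+(12, 10)]
4. M_y = 12  [2·M = A+B = (4, 14)+(12, 10)]
   so M = (8, 12)

B = (12, 10)
M = (8, 12)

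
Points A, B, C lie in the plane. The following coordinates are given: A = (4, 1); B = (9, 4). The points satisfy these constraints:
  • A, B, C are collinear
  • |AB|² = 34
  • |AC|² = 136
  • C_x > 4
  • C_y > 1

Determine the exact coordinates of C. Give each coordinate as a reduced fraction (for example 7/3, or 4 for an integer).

1. C_x = 14  [[A, B, C are collinear ⇒ -3x+5y+7=0] ∩ [|C−(4, 1)|²=136]]
2. C_y = 7  [[A, B, C are collinear ⇒ -3x+5y+7=0] ∩ [|C−(4, 1)|²=136]]
   so C = (14, 7)

C = (14, 7)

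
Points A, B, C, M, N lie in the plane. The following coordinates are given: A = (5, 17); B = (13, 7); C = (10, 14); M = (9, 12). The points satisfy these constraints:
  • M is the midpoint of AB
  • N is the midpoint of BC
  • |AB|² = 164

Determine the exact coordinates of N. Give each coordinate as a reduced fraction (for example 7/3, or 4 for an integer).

N = (23/2, 21/2)

1. N_x = 23/2  [2·N = B+C = (13, 7)+(10, 14)]
2. N_y = 21/2  [2·N = B+C = (13, 7)+(10, 14)]
   so N = (23/2, 21/2)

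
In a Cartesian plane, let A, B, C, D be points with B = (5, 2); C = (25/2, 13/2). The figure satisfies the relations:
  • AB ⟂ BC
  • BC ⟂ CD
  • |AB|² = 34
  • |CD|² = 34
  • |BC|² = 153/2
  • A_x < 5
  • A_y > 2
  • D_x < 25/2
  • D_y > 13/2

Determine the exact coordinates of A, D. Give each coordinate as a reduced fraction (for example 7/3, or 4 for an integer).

1. A_x = 2  [[AB ⟂ BC ⇒ -15/2x-9/2y+93/2=0] ∩ [|A−(5, 2)|²=34]]
2. A_y = 7  [[AB ⟂ BC ⇒ -15/2x-9/2y+93/2=0] ∩ [|A−(5, 2)|²=34]]
   so A = (2, 7)
3. D_x = 19/2  [[BC ⟂ CD ⇒ 15/2x+9/2y-123=0] ∩ [|D−(25/2, 13/2)|²=34]]
4. D_y = 23/2  [[BC ⟂ CD ⇒ 15/2x+9/2y-123=0] ∩ [|D−(25/2, 13/2)|²=34]]
   so D = (19/2, 23/2)

A = (2, 7)
D = (19/2, 23/2)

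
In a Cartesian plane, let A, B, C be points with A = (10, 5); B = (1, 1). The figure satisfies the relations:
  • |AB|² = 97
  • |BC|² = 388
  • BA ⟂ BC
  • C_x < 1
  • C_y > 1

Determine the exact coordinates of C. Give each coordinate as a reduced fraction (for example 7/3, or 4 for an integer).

C = (-7, 19)

1. C_x = -7  [[BA ⟂ BC ⇒ 9x+4y-13=0] ∩ [|C−(1, 1)|²=388]]
2. C_y = 19  [[BA ⟂ BC ⇒ 9x+4y-13=0] ∩ [|C−(1, 1)|²=388]]
   so C = (-7, 19)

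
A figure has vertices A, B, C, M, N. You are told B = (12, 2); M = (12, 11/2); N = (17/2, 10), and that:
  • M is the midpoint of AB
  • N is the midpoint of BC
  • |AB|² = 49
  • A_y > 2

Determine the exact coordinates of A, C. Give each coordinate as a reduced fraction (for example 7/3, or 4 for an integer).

A = (12, 9)
C = (5, 18)

1. A_x = 12  [A = 2·M−B = 2·(12, 11/2)−(12, 2)]
2. A_y = 9  [A = 2·M−B = 2·(12, 11/2)−(12, 2)]
   so A = (12, 9)
3. C_x = 5  [C = 2·N−B = 2·(17/2, 10)−(12, 2)]
4. C_y = 18  [C = 2·N−B = 2·(17/2, 10)−(12, 2)]
   so C = (5, 18)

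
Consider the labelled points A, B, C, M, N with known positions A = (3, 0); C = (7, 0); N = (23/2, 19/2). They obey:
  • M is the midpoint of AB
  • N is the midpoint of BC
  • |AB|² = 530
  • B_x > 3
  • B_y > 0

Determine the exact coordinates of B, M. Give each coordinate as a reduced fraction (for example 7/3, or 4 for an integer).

1. B_x = 16  [B = 2·N−C = 2·(23/2, 19/2)−(7, 0)]
2. B_y = 19  [B = 2·N−C = 2·(23/2, 19/2)−(7, 0)]
   so B = (16, 19)
3. M_x = 19/2  [2·M = A+B = (3, 0)+(16, 19)]
4. M_y = 19/2  [2·M = A+B = (3, 0)+(16, 19)]
   so M = (19/2, 19/2)

B = (16, 19)
M = (19/2, 19/2)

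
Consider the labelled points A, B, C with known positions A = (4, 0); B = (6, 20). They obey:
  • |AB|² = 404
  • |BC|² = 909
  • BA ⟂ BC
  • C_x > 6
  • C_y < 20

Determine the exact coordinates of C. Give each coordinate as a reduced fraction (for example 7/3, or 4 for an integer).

C = (36, 17)

1. C_x = 36  [[BA ⟂ BC ⇒ -2x-20y+412=0] ∩ [|C−(6, 20)|²=909]]
2. C_y = 17  [[BA ⟂ BC ⇒ -2x-20y+412=0] ∩ [|C−(6, 20)|²=909]]
   so C = (36, 17)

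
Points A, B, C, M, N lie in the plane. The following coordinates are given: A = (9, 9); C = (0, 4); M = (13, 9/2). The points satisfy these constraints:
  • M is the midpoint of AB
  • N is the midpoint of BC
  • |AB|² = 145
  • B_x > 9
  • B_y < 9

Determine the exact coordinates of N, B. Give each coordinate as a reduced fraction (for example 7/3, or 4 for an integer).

N = (17/2, 2)
B = (17, 0)

1. B_x = 17  [B = 2·M−A = 2·(13, 9/2)−(9, 9)]
2. B_y = 0  [B = 2·M−A = 2·(13, 9/2)−(9, 9)]
   so B = (17, 0)
3. N_x = 17/2  [2·N = B+C = (17, 0)+(0, 4)]
4. N_y = 2  [2·N = B+C = (17, 0)+(0, 4)]
   so N = (17/2, 2)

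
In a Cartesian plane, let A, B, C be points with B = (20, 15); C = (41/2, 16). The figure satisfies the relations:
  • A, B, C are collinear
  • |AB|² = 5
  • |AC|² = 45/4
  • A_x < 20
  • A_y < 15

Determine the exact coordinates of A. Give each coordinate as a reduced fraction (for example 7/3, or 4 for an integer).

A = (19, 13)

1. A_x = 19  [[A, B, C are collinear ⇒ -1x+1/2y+25/2=0] ∩ [|A−(20, 15)|²=5]]
2. A_y = 13  [[A, B, C are collinear ⇒ -1x+1/2y+25/2=0] ∩ [|A−(20, 15)|²=5]]
   so A = (19, 13)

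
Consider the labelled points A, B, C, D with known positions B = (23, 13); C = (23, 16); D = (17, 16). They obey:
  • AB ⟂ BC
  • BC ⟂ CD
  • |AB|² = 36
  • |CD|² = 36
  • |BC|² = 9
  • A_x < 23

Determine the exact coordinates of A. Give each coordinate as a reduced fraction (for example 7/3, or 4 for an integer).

A = (17, 13)

1. A_x = 17  [[AB ⟂ BC ⇒ -3y+39=0] ∩ [|A−(23, 13)|²=36]]
2. A_y = 13  [[AB ⟂ BC ⇒ -3y+39=0] ∩ [|A−(23, 13)|²=36]]
   so A = (17, 13)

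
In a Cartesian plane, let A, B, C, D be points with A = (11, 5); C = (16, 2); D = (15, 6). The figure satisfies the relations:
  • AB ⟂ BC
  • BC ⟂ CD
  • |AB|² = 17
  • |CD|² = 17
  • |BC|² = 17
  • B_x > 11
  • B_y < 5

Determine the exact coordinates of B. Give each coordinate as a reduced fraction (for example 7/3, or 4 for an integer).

1. B_x = 12  [[BC ⟂ CD ⇒ 1x-4y-8=0] ∩ [|B−(11, 5)|²=17]]
2. B_y = 1  [[BC ⟂ CD ⇒ 1x-4y-8=0] ∩ [|B−(11, 5)|²=17]]
   so B = (12, 1)

B = (12, 1)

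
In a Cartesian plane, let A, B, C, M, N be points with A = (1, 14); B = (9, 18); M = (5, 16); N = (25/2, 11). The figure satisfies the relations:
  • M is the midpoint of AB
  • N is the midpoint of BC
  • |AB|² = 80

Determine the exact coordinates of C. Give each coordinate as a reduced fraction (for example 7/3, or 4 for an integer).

1. C_x = 16  [C = 2·N−B = 2·(25/2, 11)−(9, 18)]
2. C_y = 4  [C = 2·N−B = 2·(25/2, 11)−(9, 18)]
   so C = (16, 4)

C = (16, 4)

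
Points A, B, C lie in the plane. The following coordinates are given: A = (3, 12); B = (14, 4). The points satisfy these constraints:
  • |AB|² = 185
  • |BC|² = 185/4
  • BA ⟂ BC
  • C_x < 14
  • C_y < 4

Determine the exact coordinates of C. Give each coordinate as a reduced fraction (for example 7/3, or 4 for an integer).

C = (10, -3/2)

1. C_x = 10  [[BA ⟂ BC ⇒ -11x+8y+122=0] ∩ [|C−(14, 4)|²=185/4]]
2. C_y = -3/2  [[BA ⟂ BC ⇒ -11x+8y+122=0] ∩ [|C−(14, 4)|²=185/4]]
   so C = (10, -3/2)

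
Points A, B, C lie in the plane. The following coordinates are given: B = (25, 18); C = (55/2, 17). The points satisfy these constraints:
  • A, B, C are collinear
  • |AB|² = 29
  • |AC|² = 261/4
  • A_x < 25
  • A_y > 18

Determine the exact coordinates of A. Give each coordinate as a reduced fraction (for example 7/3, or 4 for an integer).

A = (20, 20)

1. A_x = 20  [[A, B, C are collinear ⇒ 1x+5/2y-70=0] ∩ [|A−(25, 18)|²=29]]
2. A_y = 20  [[A, B, C are collinear ⇒ 1x+5/2y-70=0] ∩ [|A−(25, 18)|²=29]]
   so A = (20, 20)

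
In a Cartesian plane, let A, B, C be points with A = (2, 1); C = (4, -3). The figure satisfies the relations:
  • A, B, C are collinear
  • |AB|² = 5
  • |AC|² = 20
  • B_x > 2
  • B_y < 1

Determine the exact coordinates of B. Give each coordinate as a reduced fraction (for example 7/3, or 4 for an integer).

1. B_x = 3  [[A, B, C are collinear ⇒ -4x-2y+10=0] ∩ [|B−(2, 1)|²=5]]
2. B_y = -1  [[A, B, C are collinear ⇒ -4x-2y+10=0] ∩ [|B−(2, 1)|²=5]]
   so B = (3, -1)

B = (3, -1)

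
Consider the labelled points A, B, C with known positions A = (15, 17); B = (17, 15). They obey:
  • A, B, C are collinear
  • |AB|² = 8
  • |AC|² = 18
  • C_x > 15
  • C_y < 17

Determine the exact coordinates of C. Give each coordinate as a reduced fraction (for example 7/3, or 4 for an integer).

1. C_x = 18  [[A, B, C are collinear ⇒ 2x+2y-64=0] ∩ [|C−(15, 17)|²=18]]
2. C_y = 14  [[A, B, C are collinear ⇒ 2x+2y-64=0] ∩ [|C−(15, 17)|²=18]]
   so C = (18, 14)

C = (18, 14)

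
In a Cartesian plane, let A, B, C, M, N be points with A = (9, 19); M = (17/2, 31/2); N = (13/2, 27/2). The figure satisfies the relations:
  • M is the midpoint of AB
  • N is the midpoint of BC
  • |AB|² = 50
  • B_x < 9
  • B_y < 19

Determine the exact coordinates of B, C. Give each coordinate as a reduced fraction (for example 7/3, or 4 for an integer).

B = (8, 12)
C = (5, 15)

1. B_x = 8  [B = 2·M−A = 2·(17/2, 31/2)−(9, 19)]
2. B_y = 12  [B = 2·M−A = 2·(17/2, 31/2)−(9, 19)]
   so B = (8, 12)
3. C_x = 5  [C = 2·N−B = 2·(13/2, 27/2)−(8, 12)]
4. C_y = 15  [C = 2·N−B = 2·(13/2, 27/2)−(8, 12)]
   so C = (5, 15)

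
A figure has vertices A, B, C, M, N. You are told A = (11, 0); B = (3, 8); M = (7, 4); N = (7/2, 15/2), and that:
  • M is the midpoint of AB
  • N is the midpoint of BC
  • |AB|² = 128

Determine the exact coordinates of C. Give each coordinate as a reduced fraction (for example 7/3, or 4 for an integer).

1. C_x = 4  [C = 2·N−B = 2·(7/2, 15/2)−(3, 8)]
2. C_y = 7  [C = 2·N−B = 2·(7/2, 15/2)−(3, 8)]
   so C = (4, 7)

C = (4, 7)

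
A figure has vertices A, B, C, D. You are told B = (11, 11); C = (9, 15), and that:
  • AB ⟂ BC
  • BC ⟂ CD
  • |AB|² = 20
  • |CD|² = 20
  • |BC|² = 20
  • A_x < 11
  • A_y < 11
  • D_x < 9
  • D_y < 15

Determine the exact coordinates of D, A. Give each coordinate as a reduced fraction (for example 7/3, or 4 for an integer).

D = (5, 13)
A = (7, 9)

1. D_x = 5  [[BC ⟂ CD ⇒ -2x+4y-42=0] ∩ [|D−(9, 15)|²=20]]
2. D_y = 13  [[BC ⟂ CD ⇒ -2x+4y-42=0] ∩ [|D−(9, 15)|²=20]]
   so D = (5, 13)
3. A_x = 7  [[AB ⟂ BC ⇒ 2x-4y+22=0] ∩ [|A−(11, 11)|²=20]]
4. A_y = 9  [[AB ⟂ BC ⇒ 2x-4y+22=0] ∩ [|A−(11, 11)|²=20]]
   so A = (7, 9)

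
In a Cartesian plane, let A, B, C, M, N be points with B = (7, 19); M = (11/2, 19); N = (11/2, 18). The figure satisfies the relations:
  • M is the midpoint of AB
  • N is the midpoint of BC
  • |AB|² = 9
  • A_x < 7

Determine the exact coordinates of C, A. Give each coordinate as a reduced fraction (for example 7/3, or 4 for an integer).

C = (4, 17)
A = (4, 19)

1. A_x = 4  [A = 2·M−B = 2·(11/2, 19)−(7, 19)]
2. A_y = 19  [A = 2·M−B = 2·(11/2, 19)−(7, 19)]
   so A = (4, 19)
3. C_x = 4  [C = 2·N−B = 2·(11/2, 18)−(7, 19)]
4. C_y = 17  [C = 2·N−B = 2·(11/2, 18)−(7, 19)]
   so C = (4, 17)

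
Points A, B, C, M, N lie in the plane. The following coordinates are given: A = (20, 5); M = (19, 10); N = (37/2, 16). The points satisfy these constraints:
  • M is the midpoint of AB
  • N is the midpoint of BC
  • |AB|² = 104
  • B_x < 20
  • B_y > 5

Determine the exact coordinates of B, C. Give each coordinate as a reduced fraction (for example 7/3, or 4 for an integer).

1. B_x = 18  [B = 2·M−A = 2·(19, 10)−(20, 5)]
2. B_y = 15  [B = 2·M−A = 2·(19, 10)−(20, 5)]
   so B = (18, 15)
3. C_x = 19  [C = 2·N−B = 2·(37/2, 16)−(18, 15)]
4. C_y = 17  [C = 2·N−B = 2·(37/2, 16)−(18, 15)]
   so C = (19, 17)

B = (18, 15)
C = (19, 17)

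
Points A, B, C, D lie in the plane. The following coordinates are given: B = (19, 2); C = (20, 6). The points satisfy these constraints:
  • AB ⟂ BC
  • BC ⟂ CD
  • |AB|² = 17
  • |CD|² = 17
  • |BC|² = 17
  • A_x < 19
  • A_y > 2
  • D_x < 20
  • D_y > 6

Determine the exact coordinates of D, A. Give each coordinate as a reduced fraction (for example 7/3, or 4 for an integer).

D = (16, 7)
A = (15, 3)

1. D_x = 16  [[BC ⟂ CD ⇒ 1x+4y-44=0] ∩ [|D−(20, 6)|²=17]]
2. D_y = 7  [[BC ⟂ CD ⇒ 1x+4y-44=0] ∩ [|D−(20, 6)|²=17]]
   so D = (16, 7)
3. A_x = 15  [[AB ⟂ BC ⇒ -1x-4y+27=0] ∩ [|A−(19, 2)|²=17]]
4. A_y = 3  [[AB ⟂ BC ⇒ -1x-4y+27=0] ∩ [|A−(19, 2)|²=17]]
   so A = (15, 3)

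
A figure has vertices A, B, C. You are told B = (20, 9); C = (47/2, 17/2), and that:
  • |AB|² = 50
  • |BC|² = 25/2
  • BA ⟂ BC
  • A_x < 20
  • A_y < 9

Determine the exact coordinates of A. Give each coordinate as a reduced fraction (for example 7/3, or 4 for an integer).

1. A_x = 19  [[BA ⟂ BC ⇒ 7/2x-1/2y-131/2=0] ∩ [|A−(20, 9)|²=50]]
2. A_y = 2  [[BA ⟂ BC ⇒ 7/2x-1/2y-131/2=0] ∩ [|A−(20, 9)|²=50]]
   so A = (19, 2)

A = (19, 2)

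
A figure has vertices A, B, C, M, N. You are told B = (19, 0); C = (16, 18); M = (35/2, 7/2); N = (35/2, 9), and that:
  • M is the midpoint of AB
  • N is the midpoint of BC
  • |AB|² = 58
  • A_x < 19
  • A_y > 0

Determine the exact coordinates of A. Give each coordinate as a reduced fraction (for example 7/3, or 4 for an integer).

1. A_x = 16  [A = 2·M−B = 2·(35/2, 7/2)−(19, 0)]
2. A_y = 7  [A = 2·M−B = 2·(35/2, 7/2)−(19, 0)]
   so A = (16, 7)

A = (16, 7)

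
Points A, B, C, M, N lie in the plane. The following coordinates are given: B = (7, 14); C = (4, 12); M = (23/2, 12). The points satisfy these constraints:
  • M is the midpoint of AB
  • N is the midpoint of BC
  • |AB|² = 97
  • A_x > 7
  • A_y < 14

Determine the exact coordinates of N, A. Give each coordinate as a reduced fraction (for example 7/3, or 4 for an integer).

1. A_x = 16  [A = 2·M−B = 2·(23/2, 12)−(7, 14)]
2. A_y = 10  [A = 2·M−B = 2·(23/2, 12)−(7, 14)]
   so A = (16, 10)
3. N_x = 11/2  [2·N = B+C = (7, 14)+(4, 12)]
4. N_y = 13  [2·N = B+C = (7, 14)+(4, 12)]
   so N = (11/2, 13)

N = (11/2, 13)
A = (16, 10)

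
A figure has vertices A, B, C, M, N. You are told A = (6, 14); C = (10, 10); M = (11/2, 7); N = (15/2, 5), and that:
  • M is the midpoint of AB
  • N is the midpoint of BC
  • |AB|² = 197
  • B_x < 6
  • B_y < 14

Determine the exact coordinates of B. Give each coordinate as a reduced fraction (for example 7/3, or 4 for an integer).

B = (5, 0)

1. B_x = 5  [B = 2·M−A = 2·(11/2, 7)−(6, 14)]
2. B_y = 0  [B = 2·M−A = 2·(11/2, 7)−(6, 14)]
   so B = (5, 0)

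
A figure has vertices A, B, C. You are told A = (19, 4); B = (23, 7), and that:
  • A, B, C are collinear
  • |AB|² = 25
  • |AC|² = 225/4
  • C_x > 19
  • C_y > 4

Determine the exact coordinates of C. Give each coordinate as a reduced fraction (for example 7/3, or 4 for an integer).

C = (25, 17/2)

1. C_x = 25  [[A, B, C are collinear ⇒ -3x+4y+41=0] ∩ [|C−(19, 4)|²=225/4]]
2. C_y = 17/2  [[A, B, C are collinear ⇒ -3x+4y+41=0] ∩ [|C−(19, 4)|²=225/4]]
   so C = (25, 17/2)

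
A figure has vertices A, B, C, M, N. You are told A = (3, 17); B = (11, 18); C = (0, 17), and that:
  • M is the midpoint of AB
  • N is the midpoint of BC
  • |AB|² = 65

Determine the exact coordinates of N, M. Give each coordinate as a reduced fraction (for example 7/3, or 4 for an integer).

1. M_x = 7  [2·M = A+B = (3, 17)+(11, 18)]
2. M_y = 35/2  [2·M = A+B = (3, 17)+(11, 18)]
   so M = (7, 35/2)
3. N_x = 11/2  [2·N = B+C = (11, 18)+(0, 17)]
4. N_y = 35/2  [2·N = B+C = (11, 18)+(0, 17)]
   so N = (11/2, 35/2)

N = (11/2, 35/2)
M = (7, 35/2)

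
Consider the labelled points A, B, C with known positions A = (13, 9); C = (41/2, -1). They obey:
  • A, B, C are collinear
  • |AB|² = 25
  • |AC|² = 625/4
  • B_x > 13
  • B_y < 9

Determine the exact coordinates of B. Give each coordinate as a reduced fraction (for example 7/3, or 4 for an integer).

B = (16, 5)

1. B_x = 16  [[A, B, C are collinear ⇒ -10x-15/2y+395/2=0] ∩ [|B−(13, 9)|²=25]]
2. B_y = 5  [[A, B, C are collinear ⇒ -10x-15/2y+395/2=0] ∩ [|B−(13, 9)|²=25]]
   so B = (16, 5)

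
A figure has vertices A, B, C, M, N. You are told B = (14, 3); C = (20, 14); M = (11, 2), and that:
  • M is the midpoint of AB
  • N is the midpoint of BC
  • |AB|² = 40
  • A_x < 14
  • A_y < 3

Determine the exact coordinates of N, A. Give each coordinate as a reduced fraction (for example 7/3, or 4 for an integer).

N = (17, 17/2)
A = (8, 1)

1. A_x = 8  [A = 2·M−B = 2·(11, 2)−(14, 3)]
2. A_y = 1  [A = 2·M−B = 2·(11, 2)−(14, 3)]
   so A = (8, 1)
3. N_x = 17  [2·N = B+C = (14, 3)+(20, 14)]
4. N_y = 17/2  [2·N = B+C = (14, 3)+(20, 14)]
   so N = (17, 17/2)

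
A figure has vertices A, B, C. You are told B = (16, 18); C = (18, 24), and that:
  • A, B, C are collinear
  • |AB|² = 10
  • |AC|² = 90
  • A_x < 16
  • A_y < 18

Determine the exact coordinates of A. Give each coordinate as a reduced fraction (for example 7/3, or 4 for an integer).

1. A_x = 15  [[A, B, C are collinear ⇒ -6x+2y+60=0] ∩ [|A−(16, 18)|²=10]]
2. A_y = 15  [[A, B, C are collinear ⇒ -6x+2y+60=0] ∩ [|A−(16, 18)|²=10]]
   so A = (15, 15)

A = (15, 15)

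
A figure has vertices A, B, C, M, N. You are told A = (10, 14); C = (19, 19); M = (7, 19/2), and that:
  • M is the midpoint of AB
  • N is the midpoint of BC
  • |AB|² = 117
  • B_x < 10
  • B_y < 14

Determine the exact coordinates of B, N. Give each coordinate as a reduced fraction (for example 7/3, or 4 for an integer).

1. B_x = 4  [B = 2·M−A = 2·(7, 19/2)−(10, 14)]
2. B_y = 5  [B = 2·M−A = 2·(7, 19/2)−(10, 14)]
   so B = (4, 5)
3. N_x = 23/2  [2·N = B+C = (4, 5)+(19, 19)]
4. N_y = 12  [2·N = B+C = (4, 5)+(19, 19)]
   so N = (23/2, 12)

B = (4, 5)
N = (23/2, 12)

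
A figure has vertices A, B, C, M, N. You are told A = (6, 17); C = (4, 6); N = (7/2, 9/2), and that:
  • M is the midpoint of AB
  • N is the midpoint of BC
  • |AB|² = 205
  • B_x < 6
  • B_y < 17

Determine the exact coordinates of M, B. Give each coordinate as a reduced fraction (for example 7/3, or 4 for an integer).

1. B_x = 3  [B = 2·N−C = 2·(7/2, 9/2)−(4, 6)]
2. B_y = 3  [B = 2·N−C = 2·(7/2, 9/2)−(4, 6)]
   so B = (3, 3)
3. M_x = 9/2  [2·M = A+B = (6, 17)+(3, 3)]
4. M_y = 10  [2·M = A+B = (6, 17)+(3, 3)]
   so M = (9/2, 10)

M = (9/2, 10)
B = (3, 3)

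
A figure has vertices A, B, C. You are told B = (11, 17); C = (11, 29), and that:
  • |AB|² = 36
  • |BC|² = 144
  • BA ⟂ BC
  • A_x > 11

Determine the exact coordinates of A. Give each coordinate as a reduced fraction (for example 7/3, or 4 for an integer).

A = (17, 17)

1. A_x = 17  [[BA ⟂ BC ⇒ 12y-204=0] ∩ [|A−(11, 17)|²=36]]
2. A_y = 17  [[BA ⟂ BC ⇒ 12y-204=0] ∩ [|A−(11, 17)|²=36]]
   so A = (17, 17)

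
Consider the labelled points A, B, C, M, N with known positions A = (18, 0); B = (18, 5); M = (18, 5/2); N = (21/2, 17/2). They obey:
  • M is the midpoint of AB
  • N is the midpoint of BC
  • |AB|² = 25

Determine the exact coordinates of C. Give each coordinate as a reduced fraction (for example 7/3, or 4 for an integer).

1. C_x = 3  [C = 2·N−B = 2·(21/2, 17/2)−(18, 5)]
2. C_y = 12  [C = 2·N−B = 2·(21/2, 17/2)−(18, 5)]
   so C = (3, 12)

C = (3, 12)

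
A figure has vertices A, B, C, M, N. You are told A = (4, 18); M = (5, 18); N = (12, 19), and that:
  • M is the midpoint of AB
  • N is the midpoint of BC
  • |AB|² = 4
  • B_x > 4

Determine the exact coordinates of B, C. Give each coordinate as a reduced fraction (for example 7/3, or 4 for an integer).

1. B_x = 6  [B = 2·M−A = 2·(5, 18)−(4, 18)]
2. B_y = 18  [B = 2·M−A = 2·(5, 18)−(4, 18)]
   so B = (6, 18)
3. C_x = 18  [C = 2·N−B = 2·(12, 19)−(6, 18)]
4. C_y = 20  [C = 2·N−B = 2·(12, 19)−(6, 18)]
   so C = (18, 20)

B = (6, 18)
C = (18, 20)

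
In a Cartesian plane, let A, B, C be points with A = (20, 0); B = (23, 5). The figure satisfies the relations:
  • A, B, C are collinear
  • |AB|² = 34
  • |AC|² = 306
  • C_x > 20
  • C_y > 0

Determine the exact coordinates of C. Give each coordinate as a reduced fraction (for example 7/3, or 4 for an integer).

C = (29, 15)

1. C_x = 29  [[A, B, C are collinear ⇒ -5x+3y+100=0] ∩ [|C−(20, 0)|²=306]]
2. C_y = 15  [[A, B, C are collinear ⇒ -5x+3y+100=0] ∩ [|C−(20, 0)|²=306]]
   so C = (29, 15)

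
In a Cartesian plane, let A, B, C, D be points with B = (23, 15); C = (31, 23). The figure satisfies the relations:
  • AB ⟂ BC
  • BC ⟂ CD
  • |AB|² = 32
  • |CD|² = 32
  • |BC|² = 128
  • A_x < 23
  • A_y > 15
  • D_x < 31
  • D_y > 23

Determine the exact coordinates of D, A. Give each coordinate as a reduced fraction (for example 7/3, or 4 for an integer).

D = (27, 27)
A = (19, 19)

1. D_x = 27  [[BC ⟂ CD ⇒ 8x+8y-432=0] ∩ [|D−(31, 23)|²=32]]
2. D_y = 27  [[BC ⟂ CD ⇒ 8x+8y-432=0] ∩ [|D−(31, 23)|²=32]]
   so D = (27, 27)
3. A_x = 19  [[AB ⟂ BC ⇒ -8x-8y+304=0] ∩ [|A−(23, 15)|²=32]]
4. A_y = 19  [[AB ⟂ BC ⇒ -8x-8y+304=0] ∩ [|A−(23, 15)|²=32]]
   so A = (19, 19)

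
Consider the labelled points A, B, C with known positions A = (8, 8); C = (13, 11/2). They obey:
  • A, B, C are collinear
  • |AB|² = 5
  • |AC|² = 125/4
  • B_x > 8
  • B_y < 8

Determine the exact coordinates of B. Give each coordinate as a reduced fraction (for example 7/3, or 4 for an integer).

B = (10, 7)

1. B_x = 10  [[A, B, C are collinear ⇒ -5/2x-5y+60=0] ∩ [|B−(8, 8)|²=5]]
2. B_y = 7  [[A, B, C are collinear ⇒ -5/2x-5y+60=0] ∩ [|B−(8, 8)|²=5]]
   so B = (10, 7)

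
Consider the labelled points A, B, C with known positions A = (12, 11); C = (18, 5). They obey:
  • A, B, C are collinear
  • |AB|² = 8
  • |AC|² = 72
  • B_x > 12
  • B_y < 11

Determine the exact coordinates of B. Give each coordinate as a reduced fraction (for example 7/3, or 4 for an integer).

1. B_x = 14  [[A, B, C are collinear ⇒ -6x-6y+138=0] ∩ [|B−(12, 11)|²=8]]
2. B_y = 9  [[A, B, C are collinear ⇒ -6x-6y+138=0] ∩ [|B−(12, 11)|²=8]]
   so B = (14, 9)

B = (14, 9)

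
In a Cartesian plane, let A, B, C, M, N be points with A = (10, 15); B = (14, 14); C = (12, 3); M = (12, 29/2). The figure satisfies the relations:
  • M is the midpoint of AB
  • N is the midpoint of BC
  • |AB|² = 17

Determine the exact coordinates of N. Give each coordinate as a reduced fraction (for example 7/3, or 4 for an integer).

1. N_x = 13  [2·N = B+C = (14, 14)+(12, 3)]
2. N_y = 17/2  [2·N = B+C = (14, 14)+(12, 3)]
   so N = (13, 17/2)

N = (13, 17/2)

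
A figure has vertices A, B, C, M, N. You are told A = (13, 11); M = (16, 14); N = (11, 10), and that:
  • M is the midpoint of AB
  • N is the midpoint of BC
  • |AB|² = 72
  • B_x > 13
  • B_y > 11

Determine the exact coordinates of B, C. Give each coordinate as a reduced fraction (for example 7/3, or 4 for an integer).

1. B_x = 19  [B = 2·M−A = 2·(16, 14)−(13, 11)]
2. B_y = 17  [B = 2·M−A = 2·(16, 14)−(13, 11)]
   so B = (19, 17)
3. C_x = 3  [C = 2·N−B = 2·(11, 10)−(19, 17)]
4. C_y = 3  [C = 2·N−B = 2·(11, 10)−(19, 17)]
   so C = (3, 3)

B = (19, 17)
C = (3, 3)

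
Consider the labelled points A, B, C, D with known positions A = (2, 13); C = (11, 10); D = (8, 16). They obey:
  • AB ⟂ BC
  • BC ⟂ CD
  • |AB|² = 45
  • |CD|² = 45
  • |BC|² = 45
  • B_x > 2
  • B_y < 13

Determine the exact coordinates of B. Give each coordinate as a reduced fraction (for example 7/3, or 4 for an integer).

1. B_x = 5  [[BC ⟂ CD ⇒ 3x-6y+27=0] ∩ [|B−(2, 13)|²=45]]
2. B_y = 7  [[BC ⟂ CD ⇒ 3x-6y+27=0] ∩ [|B−(2, 13)|²=45]]
   so B = (5, 7)

B = (5, 7)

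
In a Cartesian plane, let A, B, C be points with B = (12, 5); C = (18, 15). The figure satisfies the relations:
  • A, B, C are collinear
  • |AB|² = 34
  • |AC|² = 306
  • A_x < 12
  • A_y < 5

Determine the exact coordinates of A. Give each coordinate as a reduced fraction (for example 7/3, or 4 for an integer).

A = (9, 0)

1. A_x = 9  [[A, B, C are collinear ⇒ -10x+6y+90=0] ∩ [|A−(12, 5)|²=34]]
2. A_y = 0  [[A, B, C are collinear ⇒ -10x+6y+90=0] ∩ [|A−(12, 5)|²=34]]
   so A = (9, 0)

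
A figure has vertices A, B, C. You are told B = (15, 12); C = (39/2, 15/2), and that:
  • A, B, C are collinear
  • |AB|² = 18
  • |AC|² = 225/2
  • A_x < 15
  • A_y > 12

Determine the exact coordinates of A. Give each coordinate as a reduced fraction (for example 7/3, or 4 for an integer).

A = (12, 15)

1. A_x = 12  [[A, B, C are collinear ⇒ 9/2x+9/2y-243/2=0] ∩ [|A−(15, 12)|²=18]]
2. A_y = 15  [[A, B, C are collinear ⇒ 9/2x+9/2y-243/2=0] ∩ [|A−(15, 12)|²=18]]
   so A = (12, 15)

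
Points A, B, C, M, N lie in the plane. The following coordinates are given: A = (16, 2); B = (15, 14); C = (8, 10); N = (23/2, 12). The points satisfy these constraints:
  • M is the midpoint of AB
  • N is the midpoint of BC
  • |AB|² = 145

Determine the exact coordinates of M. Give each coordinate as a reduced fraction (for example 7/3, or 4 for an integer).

M = (31/2, 8)

1. M_x = 31/2  [2·M = A+B = (16, 2)+(15, 14)]
2. M_y = 8  [2·M = A+B = (16, 2)+(15, 14)]
   so M = (31/2, 8)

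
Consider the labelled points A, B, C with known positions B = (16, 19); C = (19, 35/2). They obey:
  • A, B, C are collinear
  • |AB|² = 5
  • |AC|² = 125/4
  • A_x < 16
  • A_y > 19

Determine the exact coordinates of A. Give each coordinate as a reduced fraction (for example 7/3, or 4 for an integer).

1. A_x = 14  [[A, B, C are collinear ⇒ 3/2x+3y-81=0] ∩ [|A−(16, 19)|²=5]]
2. A_y = 20  [[A, B, C are collinear ⇒ 3/2x+3y-81=0] ∩ [|A−(16, 19)|²=5]]
   so A = (14, 20)

A = (14, 20)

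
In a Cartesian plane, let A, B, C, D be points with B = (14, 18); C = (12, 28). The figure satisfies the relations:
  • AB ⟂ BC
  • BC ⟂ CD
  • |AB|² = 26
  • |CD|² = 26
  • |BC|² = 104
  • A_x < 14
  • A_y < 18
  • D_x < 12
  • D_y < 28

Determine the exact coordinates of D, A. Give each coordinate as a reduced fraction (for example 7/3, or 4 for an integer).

1. D_x = 7  [[BC ⟂ CD ⇒ -2x+10y-256=0] ∩ [|D−(12, 28)|²=26]]
2. D_y = 27  [[BC ⟂ CD ⇒ -2x+10y-256=0] ∩ [|D−(12, 28)|²=26]]
   so D = (7, 27)
3. A_x = 9  [[AB ⟂ BC ⇒ 2x-10y+152=0] ∩ [|A−(14, 18)|²=26]]
4. A_y = 17  [[AB ⟂ BC ⇒ 2x-10y+152=0] ∩ [|A−(14, 18)|²=26]]
   so A = (9, 17)

D = (7, 27)
A = (9, 17)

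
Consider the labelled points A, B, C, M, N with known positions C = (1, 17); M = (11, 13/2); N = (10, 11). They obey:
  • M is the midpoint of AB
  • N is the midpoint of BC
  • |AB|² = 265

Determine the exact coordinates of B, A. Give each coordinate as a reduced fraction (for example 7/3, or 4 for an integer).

B = (19, 5)
A = (3, 8)

1. B_x = 19  [B = 2·N−C = 2·(10, 11)−(1, 17)]
2. B_y = 5  [B = 2·N−C = 2·(10, 11)−(1, 17)]
   so B = (19, 5)
3. A_x = 3  [A = 2·M−B = 2·(11, 13/2)−(19, 5)]
4. A_y = 8  [A = 2·M−B = 2·(11, 13/2)−(19, 5)]
   so A = (3, 8)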